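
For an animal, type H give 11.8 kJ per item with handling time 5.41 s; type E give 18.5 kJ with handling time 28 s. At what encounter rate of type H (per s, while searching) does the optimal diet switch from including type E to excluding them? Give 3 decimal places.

0.080 per s

At the threshold, the rate on type H alone equals the profitability of type E: λ·11.8/(1 + λ·5.41) = 18.5/28 = 0.6607.
Rearranging, λ(11.8 − 0.6607×5.41) = 0.6607, so λ = 0.6607/8.226 = 0.08032 per s.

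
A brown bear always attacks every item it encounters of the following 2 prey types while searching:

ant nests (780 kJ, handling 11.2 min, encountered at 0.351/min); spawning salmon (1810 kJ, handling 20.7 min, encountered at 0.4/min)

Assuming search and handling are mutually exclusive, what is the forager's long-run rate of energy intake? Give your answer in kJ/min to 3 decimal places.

75.525 kJ/min

Energy encountered per unit search time: 0.351×780 + 0.4×1810 = 997.8 kJ/min.
Handling time per unit search time: 0.351×11.2 + 0.4×20.7 = 12.21.
Rate = 997.8/(1 + 12.21) = 75.53 kJ/min.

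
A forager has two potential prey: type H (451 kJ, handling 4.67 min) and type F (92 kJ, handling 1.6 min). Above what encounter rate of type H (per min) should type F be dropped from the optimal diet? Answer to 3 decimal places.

At the threshold, the rate on type H alone equals the profitability of type F: λ·451/(1 + λ·4.67) = 92/1.6 = 57.5.
Rearranging, λ(451 − 57.5×4.67) = 57.5, so λ = 57.5/182.5 = 0.3151 per min.

0.315 per min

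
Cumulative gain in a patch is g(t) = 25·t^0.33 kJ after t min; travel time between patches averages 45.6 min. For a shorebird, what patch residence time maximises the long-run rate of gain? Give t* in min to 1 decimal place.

22.5 min

By the marginal value theorem, leave when the instantaneous gain rate g'(t) equals the habitat-wide average g(t)/(T + t).
g'(t) = 0.33·25·t^-0.67. Setting 0.33·25·t^-0.67 = 25·t^0.33/(45.6+t) gives 0.33(45.6+t) = t, so 0.67·t = 0.33×45.6.
t* = 0.33×45.6/0.67 = 22.46 min.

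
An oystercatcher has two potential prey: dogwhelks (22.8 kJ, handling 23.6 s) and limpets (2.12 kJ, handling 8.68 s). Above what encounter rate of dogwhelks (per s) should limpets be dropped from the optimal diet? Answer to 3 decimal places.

The zero-one rule: include limpets iff E₂/h₂ > λE₁/(1+λh₁). Equality gives the switch point.
λE₁h₂ = E₂ + λE₂h₁ ⇒ λ = E₂/(E₁h₂ − E₂h₁) = 2.12/(197.9 − 50.03) = 0.01434 per s.

0.014 per s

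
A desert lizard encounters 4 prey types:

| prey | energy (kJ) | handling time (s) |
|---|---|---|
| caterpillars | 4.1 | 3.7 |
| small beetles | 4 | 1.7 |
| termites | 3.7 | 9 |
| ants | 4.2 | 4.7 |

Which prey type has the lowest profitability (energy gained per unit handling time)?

termites

Profitability E/h (kJ/s): caterpillars = 4.1/3.7 = 1.11, small beetles = 4/1.7 = 2.35, termites = 3.7/9 = 0.411, ants = 4.2/4.7 = 0.894.
Ranked: small beetles > caterpillars > ants > termites.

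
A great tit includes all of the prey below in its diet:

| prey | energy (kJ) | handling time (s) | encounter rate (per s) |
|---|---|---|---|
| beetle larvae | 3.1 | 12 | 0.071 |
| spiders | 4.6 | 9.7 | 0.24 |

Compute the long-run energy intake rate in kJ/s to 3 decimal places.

R = (0.071×3.1 + 0.24×4.6) / (1 + 0.071×12 + 0.24×9.7) = 1.324/4.18 = 0.3168 kJ/s.

0.317 kJ/s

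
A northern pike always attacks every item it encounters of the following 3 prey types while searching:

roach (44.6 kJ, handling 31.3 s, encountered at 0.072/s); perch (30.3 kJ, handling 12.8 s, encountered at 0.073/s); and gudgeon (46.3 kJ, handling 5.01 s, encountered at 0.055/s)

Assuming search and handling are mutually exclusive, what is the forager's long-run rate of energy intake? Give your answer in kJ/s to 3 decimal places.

R = (0.072×44.6 + 0.073×30.3 + 0.055×46.3) / (1 + 0.072×31.3 + 0.073×12.8 + 0.055×5.01) = 7.97/4.464 = 1.785 kJ/s.

1.785 kJ/s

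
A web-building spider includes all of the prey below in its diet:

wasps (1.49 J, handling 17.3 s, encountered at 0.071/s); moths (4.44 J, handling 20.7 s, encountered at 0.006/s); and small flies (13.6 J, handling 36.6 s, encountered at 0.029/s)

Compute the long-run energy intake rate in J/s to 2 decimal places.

0.15 J/s

R = (0.071×1.49 + 0.006×4.44 + 0.029×13.6) / (1 + 0.071×17.3 + 0.006×20.7 + 0.029×36.6) = 0.5268/3.414 = 0.1543 J/s.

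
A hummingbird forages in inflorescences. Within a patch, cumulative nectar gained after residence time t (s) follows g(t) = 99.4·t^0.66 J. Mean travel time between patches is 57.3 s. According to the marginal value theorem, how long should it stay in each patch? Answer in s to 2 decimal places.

111.23 s

By the marginal value theorem, leave when the instantaneous gain rate g'(t) equals the habitat-wide average g(t)/(T + t).
g'(t) = 0.66·99.4·t^-0.34. Setting 0.66·99.4·t^-0.34 = 99.4·t^0.66/(57.3+t) gives 0.66(57.3+t) = t, so 0.34·t = 0.66×57.3.
t* = 0.66×57.3/0.34 = 111.2 s.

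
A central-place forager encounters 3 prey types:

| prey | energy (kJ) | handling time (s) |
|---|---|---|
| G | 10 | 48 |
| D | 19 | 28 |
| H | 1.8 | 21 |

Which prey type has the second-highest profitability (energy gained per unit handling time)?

G

In descending order of E/h:
D: 19/28 = 0.679 kJ/s
G: 10/48 = 0.208 kJ/s
H: 1.8/21 = 0.0857 kJ/s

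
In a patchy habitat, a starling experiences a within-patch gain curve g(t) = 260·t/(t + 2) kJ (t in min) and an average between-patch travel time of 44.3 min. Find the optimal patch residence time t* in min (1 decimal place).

By the marginal value theorem, leave when the instantaneous gain rate g'(t) equals the habitat-wide average g(t)/(T + t).
g'(t) = 260·2/(t + 2)². Setting 260·2/(t+2)² = 260t/[(t+2)(44.3+t)] gives 2(44.3+t) = t(t+2), so t² = 2×44.3 = 88.6.
t* = √88.6 = 9.413 min.

9.4 min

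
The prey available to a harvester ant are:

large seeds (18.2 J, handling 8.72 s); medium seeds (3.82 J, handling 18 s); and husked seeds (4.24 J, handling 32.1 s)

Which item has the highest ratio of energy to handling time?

Profitability E/h (J/s): large seeds = 18.2/8.72 = 2.09, medium seeds = 3.82/18 = 0.212, husked seeds = 4.24/32.1 = 0.132.
Ranked: large seeds > medium seeds > husked seeds.

large seeds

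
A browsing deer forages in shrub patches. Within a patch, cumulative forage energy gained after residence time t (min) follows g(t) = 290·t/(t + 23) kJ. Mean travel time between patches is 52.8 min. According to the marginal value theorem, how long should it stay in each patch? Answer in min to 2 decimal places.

34.85 min

By the marginal value theorem, leave when the instantaneous gain rate g'(t) equals the habitat-wide average g(t)/(T + t).
g'(t) = 290·23/(t + 23)². Setting 290·23/(t+23)² = 290t/[(t+23)(52.8+t)] gives 23(52.8+t) = t(t+23), so t² = 23×52.8 = 1214.
t* = √1214 = 34.85 min.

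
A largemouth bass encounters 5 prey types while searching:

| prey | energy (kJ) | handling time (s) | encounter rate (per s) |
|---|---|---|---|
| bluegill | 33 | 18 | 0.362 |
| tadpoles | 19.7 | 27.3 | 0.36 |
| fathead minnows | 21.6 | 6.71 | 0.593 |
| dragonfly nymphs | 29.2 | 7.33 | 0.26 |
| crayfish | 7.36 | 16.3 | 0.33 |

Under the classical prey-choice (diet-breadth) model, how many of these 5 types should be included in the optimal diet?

Rank by E/h (kJ/s): dragonfly nymphs 3.98, fathead minnows 3.22, bluegill 1.83, tadpoles 0.722, crayfish 0.452. Include each in turn until the next type's E/h falls below the running intake rate.
Rate on top 1: 2.613. fathead minnows: 3.22 > 2.613 → include.
Rate on top 2: 2.963. bluegill: 1.83 < 2.963 → exclude; stop.
Optimal diet: dragonfly nymphs, fathead minnows — 2 of 5 types.

2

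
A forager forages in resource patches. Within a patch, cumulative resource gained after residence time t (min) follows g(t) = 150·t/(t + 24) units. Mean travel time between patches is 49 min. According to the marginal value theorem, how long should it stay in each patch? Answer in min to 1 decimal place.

Optimal t* satisfies g'(t*) = g(t*)/(T + t*).
g'(t) = 150·24/(t + 24)². Setting 150·24/(t+24)² = 150t/[(t+24)(49+t)] gives 24(49+t) = t(t+24), so t² = 24×49 = 1176.
t* = √1176 = 34.29 min.

34.3 min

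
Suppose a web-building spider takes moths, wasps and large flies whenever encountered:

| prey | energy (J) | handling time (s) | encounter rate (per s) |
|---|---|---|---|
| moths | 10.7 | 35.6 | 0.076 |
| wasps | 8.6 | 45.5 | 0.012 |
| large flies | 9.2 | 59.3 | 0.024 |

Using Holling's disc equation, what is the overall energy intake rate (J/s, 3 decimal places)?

R = (0.076×10.7 + 0.012×8.6 + 0.024×9.2) / (1 + 0.076×35.6 + 0.012×45.5 + 0.024×59.3) = 1.137/5.675 = 0.2004 J/s.

0.200 J/s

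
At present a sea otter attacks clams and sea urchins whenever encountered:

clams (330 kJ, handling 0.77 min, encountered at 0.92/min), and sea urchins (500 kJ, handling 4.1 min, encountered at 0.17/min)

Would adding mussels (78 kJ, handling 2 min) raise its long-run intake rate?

No

On clams and sea urchins alone, R = ΣλE/(1+Σλh) = 388.6/2.405 = 161.6 kJ/min.
Profitability of mussels: 78/2 = 39 kJ/min.
Since 39 < R, time spent handling mussels is better spent searching.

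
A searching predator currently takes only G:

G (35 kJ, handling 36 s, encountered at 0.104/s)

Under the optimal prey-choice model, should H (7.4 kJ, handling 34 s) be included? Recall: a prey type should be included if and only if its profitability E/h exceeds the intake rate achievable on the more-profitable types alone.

Current rate: (0.104×35)/(1 + 0.104×36) = 0.7673 kJ/s.
Profitability of H: 7.4/34 = 0.2176 kJ/s.
0.2176 < 0.7673, so adding H would lower the average — exclude it.

No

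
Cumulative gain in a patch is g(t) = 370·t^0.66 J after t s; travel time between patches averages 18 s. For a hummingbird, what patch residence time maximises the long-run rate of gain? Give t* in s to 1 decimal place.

34.9 s

By the marginal value theorem, leave when the instantaneous gain rate g'(t) equals the habitat-wide average g(t)/(T + t).
g'(t) = 0.66·370·t^-0.34. Setting 0.66·370·t^-0.34 = 370·t^0.66/(18+t) gives 0.66(18+t) = t, so 0.34·t = 0.66×18.
t* = 0.66×18/0.34 = 34.94 s.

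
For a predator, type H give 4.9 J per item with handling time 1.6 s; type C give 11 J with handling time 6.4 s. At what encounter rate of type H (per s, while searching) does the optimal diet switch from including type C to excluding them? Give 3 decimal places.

The zero-one rule: include type C iff E₂/h₂ > λE₁/(1+λh₁). Equality gives the switch point.
λE₁h₂ = E₂ + λE₂h₁ ⇒ λ = E₂/(E₁h₂ − E₂h₁) = 11/(31.36 − 17.6) = 0.7994 per s.

0.799 per s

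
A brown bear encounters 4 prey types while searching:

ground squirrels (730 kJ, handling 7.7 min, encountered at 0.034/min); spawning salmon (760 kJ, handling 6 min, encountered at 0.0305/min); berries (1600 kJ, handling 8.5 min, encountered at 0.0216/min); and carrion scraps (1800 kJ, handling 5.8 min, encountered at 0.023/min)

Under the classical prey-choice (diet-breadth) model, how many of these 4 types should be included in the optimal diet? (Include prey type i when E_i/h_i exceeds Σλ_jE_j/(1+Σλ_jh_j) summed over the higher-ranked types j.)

4

Rank by E/h (kJ/min): carrion scraps 310, berries 188, spawning salmon 127, ground squirrels 94.8. Include each in turn until the next type's E/h falls below the running intake rate.
Rate on top 1: 36.53. berries: 188 > 36.53 → include.
Rate on top 2: 57.68. spawning salmon: 127 > 57.68 → include.
Rate on top 3: 66.09. ground squirrels: 94.8 > 66.09 → include.
Optimal diet: carrion scraps, berries, spawning salmon, ground squirrels — 4 of 4 types.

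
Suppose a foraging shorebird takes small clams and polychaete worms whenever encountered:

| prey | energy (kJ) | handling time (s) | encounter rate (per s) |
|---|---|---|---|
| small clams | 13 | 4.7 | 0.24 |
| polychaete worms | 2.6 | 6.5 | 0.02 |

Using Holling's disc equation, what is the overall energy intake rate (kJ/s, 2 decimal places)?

1.40 kJ/s

Energy encountered per unit search time: 0.24×13 + 0.02×2.6 = 3.172 kJ/s.
Handling time per unit search time: 0.24×4.7 + 0.02×6.5 = 1.258.
Rate = 3.172/(1 + 1.258) = 1.405 kJ/s.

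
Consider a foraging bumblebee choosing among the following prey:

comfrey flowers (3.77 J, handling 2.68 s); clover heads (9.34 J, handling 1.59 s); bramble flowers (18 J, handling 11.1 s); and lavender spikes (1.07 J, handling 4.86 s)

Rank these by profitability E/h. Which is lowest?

lavender spikes

Profitability E/h (J/s): comfrey flowers = 3.77/2.68 = 1.41, clover heads = 9.34/1.59 = 5.87, bramble flowers = 18/11.1 = 1.62, lavender spikes = 1.07/4.86 = 0.22.
Ranked: clover heads > bramble flowers > comfrey flowers > lavender spikes.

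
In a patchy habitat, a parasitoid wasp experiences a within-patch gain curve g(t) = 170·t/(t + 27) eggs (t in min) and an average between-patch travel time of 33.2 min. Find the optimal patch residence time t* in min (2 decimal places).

Maximise g(t)/(T+t): set derivative to zero → g'(t)(T+t) = g(t).
g'(t) = 170·27/(t + 27)². Setting 170·27/(t+27)² = 170t/[(t+27)(33.2+t)] gives 27(33.2+t) = t(t+27), so t² = 27×33.2 = 896.4.
t* = √896.4 = 29.94 min.

29.94 min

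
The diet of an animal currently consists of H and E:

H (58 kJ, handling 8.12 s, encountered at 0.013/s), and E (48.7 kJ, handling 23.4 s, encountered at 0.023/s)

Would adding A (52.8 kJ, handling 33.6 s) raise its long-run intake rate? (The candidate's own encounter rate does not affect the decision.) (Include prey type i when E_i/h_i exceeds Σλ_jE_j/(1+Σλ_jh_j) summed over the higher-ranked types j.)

On H and E alone, R = ΣλE/(1+Σλh) = 1.874/1.644 = 1.14 kJ/s.
A: E/h = 52.8/33.6 = 1.571 kJ/s.
1.571 > 1.14, so adding A raises the average — include it.

Yes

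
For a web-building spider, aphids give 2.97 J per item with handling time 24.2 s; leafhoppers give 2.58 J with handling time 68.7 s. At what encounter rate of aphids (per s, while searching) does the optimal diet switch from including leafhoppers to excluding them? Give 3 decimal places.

0.018 per s

At the threshold, the rate on aphids alone equals the profitability of leafhoppers: λ·2.97/(1 + λ·24.2) = 2.58/68.7 = 0.03755.
Rearranging, λ(2.97 − 0.03755×24.2) = 0.03755, so λ = 0.03755/2.061 = 0.01822 per s.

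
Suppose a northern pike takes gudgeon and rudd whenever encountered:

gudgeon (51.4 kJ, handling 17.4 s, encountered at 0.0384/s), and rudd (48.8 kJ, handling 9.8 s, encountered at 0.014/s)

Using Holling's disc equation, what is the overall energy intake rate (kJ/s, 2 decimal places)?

1.47 kJ/s

Energy encountered per unit search time: 0.0384×51.4 + 0.014×48.8 = 2.657 kJ/s.
Handling time per unit search time: 0.0384×17.4 + 0.014×9.8 = 0.8054.
Rate = 2.657/(1 + 0.8054) = 1.472 kJ/s.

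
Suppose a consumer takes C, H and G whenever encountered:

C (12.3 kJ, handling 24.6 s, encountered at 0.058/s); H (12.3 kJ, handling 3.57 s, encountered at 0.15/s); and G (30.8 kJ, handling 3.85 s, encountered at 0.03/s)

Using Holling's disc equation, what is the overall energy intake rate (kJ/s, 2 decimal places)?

1.13 kJ/s

R = Σλ_iE_i / (1 + Σλ_ih_i)
Numerator: 0.058×12.3 + 0.15×12.3 + 0.03×30.8 = 3.482
Denominator: 1 + 0.058×24.6 + 0.15×3.57 + 0.03×3.85 = 3.078
R = 3.482/3.078 = 1.131 kJ/s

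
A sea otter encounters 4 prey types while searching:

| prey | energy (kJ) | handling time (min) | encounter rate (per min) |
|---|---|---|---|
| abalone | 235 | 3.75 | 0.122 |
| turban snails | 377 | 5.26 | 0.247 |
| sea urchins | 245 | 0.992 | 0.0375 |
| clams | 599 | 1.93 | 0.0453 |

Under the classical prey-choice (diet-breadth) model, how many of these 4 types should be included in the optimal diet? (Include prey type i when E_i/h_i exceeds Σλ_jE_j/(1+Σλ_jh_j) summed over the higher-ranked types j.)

Profitabilities (E/h, kJ/min): clams 310, sea urchins 247, turban snails 71.7, abalone 62.7. Add prey in this order while the next type's profitability exceeds the intake rate on those already taken.
Rate on top 1: 24.95. sea urchins: 247 > 24.95 → include.
Rate on top 2: 32.3. turban snails: 71.7 > 32.3 → include.
Rate on top 3: 53.4. abalone: 62.7 > 53.4 → include.
Optimal diet: clams, sea urchins, turban snails, abalone — 4 of 4 types.

4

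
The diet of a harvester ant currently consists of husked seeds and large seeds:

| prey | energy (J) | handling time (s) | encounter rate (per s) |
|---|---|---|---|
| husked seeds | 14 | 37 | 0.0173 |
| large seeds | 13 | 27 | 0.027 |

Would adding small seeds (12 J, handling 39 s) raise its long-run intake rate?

Yes

On husked seeds and large seeds alone, R = ΣλE/(1+Σλh) = 0.5932/2.369 = 0.2504 J/s.
Profitability of small seeds: 12/39 = 0.3077 J/s.
Since 0.3077 > R, including small seeds increases the long-run rate.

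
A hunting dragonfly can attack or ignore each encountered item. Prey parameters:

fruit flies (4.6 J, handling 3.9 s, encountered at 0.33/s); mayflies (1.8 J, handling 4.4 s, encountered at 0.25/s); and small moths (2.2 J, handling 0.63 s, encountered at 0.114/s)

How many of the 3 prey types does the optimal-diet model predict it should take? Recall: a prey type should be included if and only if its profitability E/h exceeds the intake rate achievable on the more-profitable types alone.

2

E/h in descending order: small moths 3.49, fruit flies 1.18, mayflies 0.409 J/s. The optimal diet is the largest prefix of this list for which every included type satisfies E_i/h_i > R on the types above it.
Rate on top 1: 0.234. fruit flies: 1.18 > 0.234 → include.
Rate on top 2: 0.7499. mayflies: 0.409 < 0.7499 → exclude; stop.
Optimal diet: small moths, fruit flies — 2 of 3 types.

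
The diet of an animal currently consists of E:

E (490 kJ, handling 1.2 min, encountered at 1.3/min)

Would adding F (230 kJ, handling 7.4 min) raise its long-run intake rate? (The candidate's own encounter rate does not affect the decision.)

Current rate: (1.3×490)/(1 + 1.3×1.2) = 248.8 kJ/min.
F: E/h = 230/7.4 = 31.08 kJ/min.
31.08 < 248.8, so adding F would lower the average — exclude it.

No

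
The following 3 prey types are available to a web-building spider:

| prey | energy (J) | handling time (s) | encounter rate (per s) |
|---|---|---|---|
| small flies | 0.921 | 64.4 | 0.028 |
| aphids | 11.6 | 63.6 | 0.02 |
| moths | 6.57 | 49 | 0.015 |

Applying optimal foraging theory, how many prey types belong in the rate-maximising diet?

2

Profitabilities (E/h, J/s): aphids 0.182, moths 0.134, small flies 0.0143. Add prey in this order while the next type's profitability exceeds the intake rate on those already taken.
Rate on top 1: 0.1021. moths: 0.134 > 0.1021 → include.
Rate on top 2: 0.1099. small flies: 0.0143 < 0.1099 → exclude; stop.
Optimal diet: aphids, moths — 2 of 3 types.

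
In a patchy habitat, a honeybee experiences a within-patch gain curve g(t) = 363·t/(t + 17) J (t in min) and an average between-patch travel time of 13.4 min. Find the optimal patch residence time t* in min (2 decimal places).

Maximise g(t)/(T+t): set derivative to zero → g'(t)(T+t) = g(t).
g'(t) = 363·17/(t + 17)². Setting 363·17/(t+17)² = 363t/[(t+17)(13.4+t)] gives 17(13.4+t) = t(t+17), so t² = 17×13.4 = 227.8.
t* = √227.8 = 15.09 min.

15.09 min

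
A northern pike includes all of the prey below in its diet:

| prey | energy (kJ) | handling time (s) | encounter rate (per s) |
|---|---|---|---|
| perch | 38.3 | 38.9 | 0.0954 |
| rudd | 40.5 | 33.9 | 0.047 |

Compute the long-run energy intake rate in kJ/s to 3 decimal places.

R = Σλ_iE_i / (1 + Σλ_ih_i)
Numerator: 0.0954×38.3 + 0.047×40.5 = 5.557
Denominator: 1 + 0.0954×38.9 + 0.047×33.9 = 6.304
R = 5.557/6.304 = 0.8815 kJ/s

0.882 kJ/s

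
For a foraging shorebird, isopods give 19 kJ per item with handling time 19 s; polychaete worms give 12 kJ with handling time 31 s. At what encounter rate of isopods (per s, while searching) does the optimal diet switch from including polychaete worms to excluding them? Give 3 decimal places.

0.033 per s

The zero-one rule: include polychaete worms iff E₂/h₂ > λE₁/(1+λh₁). Equality gives the switch point.
λE₁h₂ = E₂ + λE₂h₁ ⇒ λ = E₂/(E₁h₂ − E₂h₁) = 12/(589 − 228) = 0.03324 per s.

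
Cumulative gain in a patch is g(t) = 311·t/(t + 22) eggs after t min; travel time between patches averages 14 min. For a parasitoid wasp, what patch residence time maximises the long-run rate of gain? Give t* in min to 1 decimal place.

By the marginal value theorem, leave when the instantaneous gain rate g'(t) equals the habitat-wide average g(t)/(T + t).
g'(t) = 311·22/(t + 22)². Setting 311·22/(t+22)² = 311t/[(t+22)(14+t)] gives 22(14+t) = t(t+22), so t² = 22×14 = 308.
t* = √308 = 17.55 min.

17.5 min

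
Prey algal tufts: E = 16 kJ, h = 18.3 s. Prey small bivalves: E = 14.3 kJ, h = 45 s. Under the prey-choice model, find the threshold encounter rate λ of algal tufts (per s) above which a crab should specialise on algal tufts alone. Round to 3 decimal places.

0.031 per s

At the threshold, the rate on algal tufts alone equals the profitability of small bivalves: λ·16/(1 + λ·18.3) = 14.3/45 = 0.3178.
Rearranging, λ(16 − 0.3178×18.3) = 0.3178, so λ = 0.3178/10.18 = 0.0312 per s.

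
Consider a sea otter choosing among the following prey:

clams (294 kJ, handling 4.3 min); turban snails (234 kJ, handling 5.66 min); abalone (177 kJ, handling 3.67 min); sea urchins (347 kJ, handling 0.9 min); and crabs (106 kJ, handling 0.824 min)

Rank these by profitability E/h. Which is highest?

sea urchins

Profitability E/h (kJ/min): clams = 294/4.3 = 68.4, turban snails = 234/5.66 = 41.3, abalone = 177/3.67 = 48.2, sea urchins = 347/0.9 = 386, crabs = 106/0.824 = 129.
Ranked: sea urchins > crabs > clams > abalone > turban snails.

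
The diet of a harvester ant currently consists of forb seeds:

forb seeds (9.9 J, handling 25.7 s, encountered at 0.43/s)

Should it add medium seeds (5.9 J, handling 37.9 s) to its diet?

On forb seeds alone, R = ΣλE/(1+Σλh) = 4.257/12.05 = 0.3532 J/s.
medium seeds: E/h = 5.9/37.9 = 0.1557 J/s.
Since 0.1557 < R, time spent handling medium seeds is better spent searching.

No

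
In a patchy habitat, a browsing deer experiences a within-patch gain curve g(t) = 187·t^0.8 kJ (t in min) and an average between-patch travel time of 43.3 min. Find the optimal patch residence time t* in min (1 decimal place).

173.2 min

By the marginal value theorem, leave when the instantaneous gain rate g'(t) equals the habitat-wide average g(t)/(T + t).
g'(t) = 0.8·187·t^-0.2. Setting 0.8·187·t^-0.2 = 187·t^0.8/(43.3+t) gives 0.8(43.3+t) = t, so 0.20·t = 0.8×43.3.
t* = 0.8×43.3/0.20 = 173.2 min.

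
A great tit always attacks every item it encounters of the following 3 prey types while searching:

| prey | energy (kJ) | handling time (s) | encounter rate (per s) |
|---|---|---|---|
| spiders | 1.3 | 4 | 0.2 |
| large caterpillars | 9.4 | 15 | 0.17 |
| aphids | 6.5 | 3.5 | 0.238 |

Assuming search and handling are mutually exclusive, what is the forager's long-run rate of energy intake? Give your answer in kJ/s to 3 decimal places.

0.657 kJ/s

R = (0.2×1.3 + 0.17×9.4 + 0.238×6.5) / (1 + 0.2×4 + 0.17×15 + 0.238×3.5) = 3.405/5.183 = 0.657 kJ/s.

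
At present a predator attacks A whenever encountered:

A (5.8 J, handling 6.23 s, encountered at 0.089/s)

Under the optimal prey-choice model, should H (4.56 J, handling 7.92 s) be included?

Intake rate on the current diet: R = (0.089×5.8) / (1 + 0.089×6.23) = 0.5162/1.554 = 0.3321 J/s.
Profitability of H: 4.56/7.92 = 0.5758 J/s.
0.5758 > 0.3321, so adding H raises the average — include it.

Yes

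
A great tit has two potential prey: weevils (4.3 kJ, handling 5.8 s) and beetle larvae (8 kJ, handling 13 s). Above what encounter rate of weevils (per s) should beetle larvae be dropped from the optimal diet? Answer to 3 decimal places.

The zero-one rule: include beetle larvae iff E₂/h₂ > λE₁/(1+λh₁). Equality gives the switch point.
λE₁h₂ = E₂ + λE₂h₁ ⇒ λ = E₂/(E₁h₂ − E₂h₁) = 8/(55.9 − 46.4) = 0.8421 per s.

0.842 per s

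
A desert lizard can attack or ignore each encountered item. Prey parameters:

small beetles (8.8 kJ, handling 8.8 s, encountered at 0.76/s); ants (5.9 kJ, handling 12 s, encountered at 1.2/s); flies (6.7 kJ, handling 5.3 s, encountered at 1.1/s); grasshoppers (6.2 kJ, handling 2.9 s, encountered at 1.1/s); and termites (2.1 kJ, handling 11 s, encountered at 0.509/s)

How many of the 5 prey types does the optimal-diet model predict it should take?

1

Rank by E/h (kJ/s): grasshoppers 2.14, flies 1.26, small beetles 1, ants 0.492, termites 0.191. Include each in turn until the next type's E/h falls below the running intake rate.
Rate on top 1: 1.628. flies: 1.26 < 1.628 → exclude; stop.
Optimal diet: grasshoppers — 1 of 5 types.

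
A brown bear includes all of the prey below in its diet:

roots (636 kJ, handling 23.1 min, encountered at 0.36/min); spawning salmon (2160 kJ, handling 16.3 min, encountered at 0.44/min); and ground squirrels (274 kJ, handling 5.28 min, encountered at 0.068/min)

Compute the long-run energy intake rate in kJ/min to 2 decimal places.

R = (0.36×636 + 0.44×2160 + 0.068×274) / (1 + 0.36×23.1 + 0.44×16.3 + 0.068×5.28) = 1198/16.85 = 71.11 kJ/min.

71.11 kJ/min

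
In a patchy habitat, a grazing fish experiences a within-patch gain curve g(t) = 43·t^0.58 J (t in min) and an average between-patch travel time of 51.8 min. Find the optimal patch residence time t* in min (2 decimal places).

Optimal t* satisfies g'(t*) = g(t*)/(T + t*).
g'(t) = 0.58·43·t^-0.42. Setting 0.58·43·t^-0.42 = 43·t^0.58/(51.8+t) gives 0.58(51.8+t) = t, so 0.42·t = 0.58×51.8.
t* = 0.58×51.8/0.42 = 71.53 min.

71.53 min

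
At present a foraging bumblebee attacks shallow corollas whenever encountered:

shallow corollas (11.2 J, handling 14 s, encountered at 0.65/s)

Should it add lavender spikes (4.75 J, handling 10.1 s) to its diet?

Current rate: (0.65×11.2)/(1 + 0.65×14) = 0.7208 J/s.
Profitability of lavender spikes: 4.75/10.1 = 0.4703 J/s.
Since 0.4703 < R, time spent handling lavender spikes is better spent searching.

No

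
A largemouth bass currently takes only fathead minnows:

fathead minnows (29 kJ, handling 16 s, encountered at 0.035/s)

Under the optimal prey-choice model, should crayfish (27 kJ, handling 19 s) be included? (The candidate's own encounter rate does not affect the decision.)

Yes

On fathead minnows alone, R = ΣλE/(1+Σλh) = 1.015/1.56 = 0.6506 kJ/s.
crayfish: E/h = 27/19 = 1.421 kJ/s.
Since 1.421 > R, including crayfish increases the long-run rate.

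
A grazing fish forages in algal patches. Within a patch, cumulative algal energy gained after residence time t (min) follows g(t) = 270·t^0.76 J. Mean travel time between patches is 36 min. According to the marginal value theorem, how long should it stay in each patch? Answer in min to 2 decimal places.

114.00 min

Maximise g(t)/(T+t): set derivative to zero → g'(t)(T+t) = g(t).
g'(t) = 0.76·270·t^-0.24. Setting 0.76·270·t^-0.24 = 270·t^0.76/(36+t) gives 0.76(36+t) = t, so 0.24·t = 0.76×36.
t* = 0.76×36/0.24 = 114 min.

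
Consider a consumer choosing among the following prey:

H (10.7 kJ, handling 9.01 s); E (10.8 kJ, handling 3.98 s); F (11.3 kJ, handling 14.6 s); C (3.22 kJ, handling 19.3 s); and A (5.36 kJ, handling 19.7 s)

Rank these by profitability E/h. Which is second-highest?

H

Profitability E/h (kJ/s): H = 10.7/9.01 = 1.19, E = 10.8/3.98 = 2.71, F = 11.3/14.6 = 0.774, C = 3.22/19.3 = 0.167, A = 5.36/19.7 = 0.272.
Ranked: E > H > F > A > C.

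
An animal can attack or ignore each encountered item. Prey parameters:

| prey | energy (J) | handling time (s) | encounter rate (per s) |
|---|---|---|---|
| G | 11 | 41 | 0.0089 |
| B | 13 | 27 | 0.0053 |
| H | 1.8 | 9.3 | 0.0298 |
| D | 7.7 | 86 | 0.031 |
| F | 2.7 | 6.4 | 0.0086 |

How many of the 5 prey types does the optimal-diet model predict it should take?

4

Profitabilities (E/h, J/s): B 0.481, F 0.422, G 0.268, H 0.194, D 0.0895. Add prey in this order while the next type's profitability exceeds the intake rate on those already taken.
Rate on top 1: 0.06027. F: 0.422 > 0.06027 → include.
Rate on top 2: 0.07689. G: 0.268 > 0.07689 → include.
Rate on top 3: 0.1216. H: 0.194 > 0.1216 → include.
Rate on top 4: 0.1324. D: 0.0895 < 0.1324 → exclude; stop.
Optimal diet: B, F, G, H — 4 of 5 types.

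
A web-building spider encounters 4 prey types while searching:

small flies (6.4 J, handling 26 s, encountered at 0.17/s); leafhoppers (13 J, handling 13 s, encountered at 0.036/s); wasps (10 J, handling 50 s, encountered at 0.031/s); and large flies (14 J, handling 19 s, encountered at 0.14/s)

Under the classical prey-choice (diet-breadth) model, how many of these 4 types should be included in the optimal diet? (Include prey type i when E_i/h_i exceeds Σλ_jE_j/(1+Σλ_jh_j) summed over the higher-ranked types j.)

Profitabilities (E/h, J/s): leafhoppers 1, large flies 0.737, small flies 0.246, wasps 0.2. Add prey in this order while the next type's profitability exceeds the intake rate on those already taken.
Rate on top 1: 0.3188. large flies: 0.737 > 0.3188 → include.
Rate on top 2: 0.5882. small flies: 0.246 < 0.5882 → exclude; stop.
Optimal diet: leafhoppers, large flies — 2 of 4 types.

2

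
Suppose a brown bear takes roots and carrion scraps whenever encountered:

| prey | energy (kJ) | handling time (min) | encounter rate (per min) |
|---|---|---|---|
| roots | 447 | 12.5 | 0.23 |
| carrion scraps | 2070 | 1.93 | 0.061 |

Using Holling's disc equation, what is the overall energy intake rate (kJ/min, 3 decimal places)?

Energy encountered per unit search time: 0.23×447 + 0.061×2070 = 229.1 kJ/min.
Handling time per unit search time: 0.23×12.5 + 0.061×1.93 = 2.993.
Rate = 229.1/(1 + 2.993) = 57.37 kJ/min.

57.374 kJ/min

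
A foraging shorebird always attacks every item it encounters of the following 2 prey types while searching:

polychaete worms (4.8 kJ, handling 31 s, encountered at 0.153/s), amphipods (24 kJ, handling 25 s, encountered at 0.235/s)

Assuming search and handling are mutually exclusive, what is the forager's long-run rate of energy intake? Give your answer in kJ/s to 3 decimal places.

0.549 kJ/s

R = Σλ_iE_i / (1 + Σλ_ih_i)
Numerator: 0.153×4.8 + 0.235×24 = 6.374
Denominator: 1 + 0.153×31 + 0.235×25 = 11.62
R = 6.374/11.62 = 0.5487 kJ/s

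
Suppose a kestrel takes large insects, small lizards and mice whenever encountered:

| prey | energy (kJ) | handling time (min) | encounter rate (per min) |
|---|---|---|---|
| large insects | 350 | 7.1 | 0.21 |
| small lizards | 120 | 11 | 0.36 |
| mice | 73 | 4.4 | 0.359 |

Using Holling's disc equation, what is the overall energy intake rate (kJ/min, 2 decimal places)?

R = (0.21×350 + 0.36×120 + 0.359×73) / (1 + 0.21×7.1 + 0.36×11 + 0.359×4.4) = 142.9/8.031 = 17.8 kJ/min.

17.80 kJ/min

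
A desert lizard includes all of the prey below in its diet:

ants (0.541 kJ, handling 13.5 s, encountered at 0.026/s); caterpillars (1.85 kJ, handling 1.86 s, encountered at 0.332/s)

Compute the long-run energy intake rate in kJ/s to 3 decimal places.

0.319 kJ/s

Energy encountered per unit search time: 0.026×0.541 + 0.332×1.85 = 0.6283 kJ/s.
Handling time per unit search time: 0.026×13.5 + 0.332×1.86 = 0.9685.
Rate = 0.6283/(1 + 0.9685) = 0.3192 kJ/s.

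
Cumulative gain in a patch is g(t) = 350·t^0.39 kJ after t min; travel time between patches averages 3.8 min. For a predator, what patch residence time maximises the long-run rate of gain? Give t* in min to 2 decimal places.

2.43 min

Optimal t* satisfies g'(t*) = g(t*)/(T + t*).
g'(t) = 0.39·350·t^-0.61. Setting 0.39·350·t^-0.61 = 350·t^0.39/(3.8+t) gives 0.39(3.8+t) = t, so 0.61·t = 0.39×3.8.
t* = 0.39×3.8/0.61 = 2.43 min.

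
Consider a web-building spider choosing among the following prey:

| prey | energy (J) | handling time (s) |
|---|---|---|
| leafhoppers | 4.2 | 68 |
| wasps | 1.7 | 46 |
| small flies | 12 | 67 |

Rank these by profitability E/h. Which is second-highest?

leafhoppers

In descending order of E/h:
small flies: 12/67 = 0.179 J/s
leafhoppers: 4.2/68 = 0.0618 J/s
wasps: 1.7/46 = 0.037 J/s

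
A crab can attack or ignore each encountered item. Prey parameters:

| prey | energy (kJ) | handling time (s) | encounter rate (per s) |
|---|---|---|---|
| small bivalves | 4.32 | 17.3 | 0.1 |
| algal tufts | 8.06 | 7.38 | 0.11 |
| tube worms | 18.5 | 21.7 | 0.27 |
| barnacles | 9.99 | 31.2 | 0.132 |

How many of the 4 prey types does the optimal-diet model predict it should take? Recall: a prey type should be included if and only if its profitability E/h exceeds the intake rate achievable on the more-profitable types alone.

2

Rank by E/h (kJ/s): algal tufts 1.09, tube worms 0.853, barnacles 0.32, small bivalves 0.25. Include each in turn until the next type's E/h falls below the running intake rate.
Rate on top 1: 0.4893. tube worms: 0.853 > 0.4893 → include.
Rate on top 2: 0.7668. barnacles: 0.32 < 0.7668 → exclude; stop.
Optimal diet: algal tufts, tube worms — 2 of 4 types.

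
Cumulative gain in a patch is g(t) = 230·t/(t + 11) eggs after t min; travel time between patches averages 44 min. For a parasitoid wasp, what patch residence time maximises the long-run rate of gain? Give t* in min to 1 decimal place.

Optimal t* satisfies g'(t*) = g(t*)/(T + t*).
g'(t) = 230·11/(t + 11)². Setting 230·11/(t+11)² = 230t/[(t+11)(44+t)] gives 11(44+t) = t(t+11), so t² = 11×44 = 484.
t* = √484 = 22 min.

22.0 min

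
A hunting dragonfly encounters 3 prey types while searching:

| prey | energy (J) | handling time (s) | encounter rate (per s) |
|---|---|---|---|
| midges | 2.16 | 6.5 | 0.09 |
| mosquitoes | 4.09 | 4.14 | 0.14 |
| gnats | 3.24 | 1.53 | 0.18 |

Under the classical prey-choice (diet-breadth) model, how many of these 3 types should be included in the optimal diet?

Rank by E/h (J/s): gnats 2.12, mosquitoes 0.988, midges 0.332. Include each in turn until the next type's E/h falls below the running intake rate.
Rate on top 1: 0.4573. mosquitoes: 0.988 > 0.4573 → include.
Rate on top 2: 0.6231. midges: 0.332 < 0.6231 → exclude; stop.
Optimal diet: gnats, mosquitoes — 2 of 3 types.

2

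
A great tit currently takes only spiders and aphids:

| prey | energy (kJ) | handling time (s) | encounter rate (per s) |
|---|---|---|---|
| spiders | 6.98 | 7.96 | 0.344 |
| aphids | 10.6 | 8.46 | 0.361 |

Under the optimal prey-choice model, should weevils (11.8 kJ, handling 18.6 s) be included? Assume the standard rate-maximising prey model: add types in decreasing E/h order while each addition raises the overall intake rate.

On spiders and aphids alone, R = ΣλE/(1+Σλh) = 6.228/6.792 = 0.9169 kJ/s.
Profitability of weevils: 11.8/18.6 = 0.6344 kJ/s.
Since 0.6344 < R, time spent handling weevils is better spent searching.

No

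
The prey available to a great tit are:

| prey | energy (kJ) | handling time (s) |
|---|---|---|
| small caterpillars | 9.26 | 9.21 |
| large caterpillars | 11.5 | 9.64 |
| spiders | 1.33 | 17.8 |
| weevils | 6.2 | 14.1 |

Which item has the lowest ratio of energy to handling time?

spiders

In descending order of E/h:
large caterpillars: 11.5/9.64 = 1.19 kJ/s
small caterpillars: 9.26/9.21 = 1.01 kJ/s
weevils: 6.2/14.1 = 0.44 kJ/s
spiders: 1.33/17.8 = 0.0747 kJ/s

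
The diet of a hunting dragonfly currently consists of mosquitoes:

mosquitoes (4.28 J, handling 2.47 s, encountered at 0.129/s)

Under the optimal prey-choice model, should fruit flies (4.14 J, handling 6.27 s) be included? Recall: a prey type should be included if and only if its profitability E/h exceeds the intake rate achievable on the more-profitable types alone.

Current rate: (0.129×4.28)/(1 + 0.129×2.47) = 0.4187 J/s.
Profitability of fruit flies: 4.14/6.27 = 0.6603 J/s.
Since 0.6603 > R, including fruit flies increases the long-run rate.

Yes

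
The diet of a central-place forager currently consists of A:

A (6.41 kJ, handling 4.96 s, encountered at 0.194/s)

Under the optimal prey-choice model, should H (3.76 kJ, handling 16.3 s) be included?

On A alone, R = ΣλE/(1+Σλh) = 1.244/1.962 = 0.6337 kJ/s.
H: E/h = 3.76/16.3 = 0.2307 kJ/s.
0.2307 < 0.6337, so adding H would lower the average — exclude it.

No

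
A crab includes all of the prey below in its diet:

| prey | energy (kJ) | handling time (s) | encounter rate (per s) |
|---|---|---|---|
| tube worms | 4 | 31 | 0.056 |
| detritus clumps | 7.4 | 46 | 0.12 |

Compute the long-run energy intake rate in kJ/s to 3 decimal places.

0.135 kJ/s

R = (0.056×4 + 0.12×7.4) / (1 + 0.056×31 + 0.12×46) = 1.112/8.256 = 0.1347 kJ/s.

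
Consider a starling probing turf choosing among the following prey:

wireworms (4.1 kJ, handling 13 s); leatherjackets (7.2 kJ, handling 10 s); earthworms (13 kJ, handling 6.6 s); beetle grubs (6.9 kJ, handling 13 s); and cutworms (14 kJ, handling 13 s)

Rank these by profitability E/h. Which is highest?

earthworms

In descending order of E/h:
earthworms: 13/6.6 = 1.97 kJ/s
cutworms: 14/13 = 1.08 kJ/s
leatherjackets: 7.2/10 = 0.72 kJ/s
beetle grubs: 6.9/13 = 0.531 kJ/s
wireworms: 4.1/13 = 0.315 kJ/s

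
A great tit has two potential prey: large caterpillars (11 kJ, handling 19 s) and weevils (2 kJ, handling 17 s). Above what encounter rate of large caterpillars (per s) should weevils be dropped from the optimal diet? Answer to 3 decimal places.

Drop weevils once their profitability E₂/h₂ falls below the rate achievable on large caterpillars alone: E₂/h₂ = λE₁/(1 + λh₁).
Solve for λ: λE₁h₂ = E₂(1 + λh₁) → λ(E₁h₂ − E₂h₁) = E₂ → λ = E₂/(E₁h₂ − E₂h₁).
λ = 2/(11×17 − 2×19) = 2/149 = 0.01342 per s.

0.013 per s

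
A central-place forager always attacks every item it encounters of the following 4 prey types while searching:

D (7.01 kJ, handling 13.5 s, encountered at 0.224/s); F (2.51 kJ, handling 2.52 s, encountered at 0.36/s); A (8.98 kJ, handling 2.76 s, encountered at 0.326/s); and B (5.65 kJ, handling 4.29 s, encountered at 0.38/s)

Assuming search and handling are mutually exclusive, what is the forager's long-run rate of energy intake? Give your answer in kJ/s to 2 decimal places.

1.01 kJ/s

Energy encountered per unit search time: 0.224×7.01 + 0.36×2.51 + 0.326×8.98 + 0.38×5.65 = 7.548 kJ/s.
Handling time per unit search time: 0.224×13.5 + 0.36×2.52 + 0.326×2.76 + 0.38×4.29 = 6.461.
Rate = 7.548/(1 + 6.461) = 1.012 kJ/s.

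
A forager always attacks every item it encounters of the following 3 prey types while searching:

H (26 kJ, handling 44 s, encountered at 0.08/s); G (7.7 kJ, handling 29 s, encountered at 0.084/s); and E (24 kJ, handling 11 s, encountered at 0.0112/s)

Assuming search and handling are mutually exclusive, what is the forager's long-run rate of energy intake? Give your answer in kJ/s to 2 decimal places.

Energy encountered per unit search time: 0.08×26 + 0.084×7.7 + 0.0112×24 = 2.996 kJ/s.
Handling time per unit search time: 0.08×44 + 0.084×29 + 0.0112×11 = 6.079.
Rate = 2.996/(1 + 6.079) = 0.4232 kJ/s.

0.42 kJ/s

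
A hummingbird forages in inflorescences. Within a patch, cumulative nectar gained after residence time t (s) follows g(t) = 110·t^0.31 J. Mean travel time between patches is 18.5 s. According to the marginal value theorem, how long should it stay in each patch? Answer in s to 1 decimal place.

8.3 s

By the marginal value theorem, leave when the instantaneous gain rate g'(t) equals the habitat-wide average g(t)/(T + t).
g'(t) = 0.31·110·t^-0.69. Setting 0.31·110·t^-0.69 = 110·t^0.31/(18.5+t) gives 0.31(18.5+t) = t, so 0.69·t = 0.31×18.5.
t* = 0.31×18.5/0.69 = 8.312 s.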